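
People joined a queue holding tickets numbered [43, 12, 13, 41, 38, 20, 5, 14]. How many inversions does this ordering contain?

Count, for each position, how many later elements it exceeds:
43 → 12, 13, 41, 38, 20, 5, 14 → 7
12 → 5 → 1
13 → 5 → 1
41 → 38, 20, 5, 14 → 4
38 → 20, 5, 14 → 3
20 → 5, 14 → 2
5 → none → 0
14 → none → 0
Sum: 7 + 1 + 1 + 4 + 3 + 2 + 0 + 0 = 18

18 inversions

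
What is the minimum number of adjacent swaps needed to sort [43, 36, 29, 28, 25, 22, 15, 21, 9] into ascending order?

35

The minimum number of adjacent swaps to sort an array equals its inversion count, since every such swap removes exactly one inversion.
Count inversions — for each element, later elements that are smaller:
43: 36, 29, 28, 25, 22, 15, 21, 9 → 8
36: 29, 28, 25, 22, 15, 21, 9 → 7
29: 28, 25, 22, 15, 21, 9 → 6
28: 25, 22, 15, 21, 9 → 5
25: 22, 15, 21, 9 → 4
22: 15, 21, 9 → 3
15: 9 → 1
21: 9 → 1
9: none → 0
Total inversions: 8 + 7 + 6 + 5 + 4 + 3 + 1 + 1 + 0 = 35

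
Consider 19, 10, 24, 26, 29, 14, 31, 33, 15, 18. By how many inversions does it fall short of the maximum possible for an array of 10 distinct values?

Maximum inversions for 10 distinct elements is C(10, 2) = 10·9/2 = 45.
Current inversions — for each element, count later smaller elements:
19: 4
10: 0
24: 3
26: 3
29: 3
14: 0
31: 2
33: 2
15: 0
18: 0
Current total: 4 + 0 + 3 + 3 + 3 + 0 + 2 + 2 + 0 + 0 = 17
Shortfall: 45 − 17 = 28

28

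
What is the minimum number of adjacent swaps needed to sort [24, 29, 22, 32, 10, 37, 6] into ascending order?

The minimum number of adjacent swaps to sort an array equals its inversion count, since every such swap removes exactly one inversion.
Count inversions — for each element, later elements that are smaller:
24: 22, 10, 6 → 3
29: 22, 10, 6 → 3
22: 10, 6 → 2
32: 10, 6 → 2
10: 6 → 1
37: 6 → 1
6: none → 0
Total inversions: 3 + 3 + 2 + 2 + 1 + 1 + 0 = 12

12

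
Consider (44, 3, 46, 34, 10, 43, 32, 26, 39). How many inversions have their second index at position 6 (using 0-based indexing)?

4

The element at index 6 is 32.
Elements before it: 44, 3, 46, 34, 10, 43
Those larger than 32: 44, 46, 34, 43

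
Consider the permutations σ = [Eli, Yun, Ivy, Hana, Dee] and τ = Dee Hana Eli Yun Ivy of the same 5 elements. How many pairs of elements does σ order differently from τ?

Assign each item its position (1..5) in the first ordering, then rewrite the second ordering as that position sequence:
positions: Eli→1, Yun→2, Ivy→3, Hana→4, Dee→5
second ordering as positions: [5, 4, 1, 2, 3]
Discordant pairs = inversions in this position sequence.
5: 4, 1, 2, 3 → 4
4: 1, 2, 3 → 3
1: 0
2: 0
3: 0
Total: 4 + 3 + 0 + 0 + 0 = 7

There are 7 discordant pairs.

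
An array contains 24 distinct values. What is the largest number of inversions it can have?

276 inversions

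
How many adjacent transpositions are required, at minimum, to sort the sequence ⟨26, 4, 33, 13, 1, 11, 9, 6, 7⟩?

24 swaps

Minimum adjacent swaps = number of inversions (each swap of adjacent out-of-order elements removes one inversion and no swap can remove more).
Count inversions — for each element, later elements that are smaller:
26: 4, 13, 1, 11, 9, 6, 7 → 7
4: 1 → 1
33: 13, 1, 11, 9, 6, 7 → 6
13: 1, 11, 9, 6, 7 → 5
1: none → 0
11: 9, 6, 7 → 3
9: 6, 7 → 2
6: none → 0
7: none → 0
Total inversions: 7 + 1 + 6 + 5 + 0 + 3 + 2 + 0 + 0 = 24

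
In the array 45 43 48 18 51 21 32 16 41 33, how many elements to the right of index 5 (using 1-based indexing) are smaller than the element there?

The element at index 5 is 51.
Elements after it: 21, 32, 16, 41, 33
Those smaller than 51: 21, 32, 16, 41, 33

5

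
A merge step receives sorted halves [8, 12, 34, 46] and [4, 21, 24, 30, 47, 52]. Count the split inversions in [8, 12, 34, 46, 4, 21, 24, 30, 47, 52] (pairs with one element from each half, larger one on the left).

For each element r of the right run, count left-run elements greater than r:
r = 4: 8, 12, 34, 46 → 4
r = 21: 34, 46 → 2
r = 24: 34, 46 → 2
r = 30: 34, 46 → 2
r = 47: none → 0
r = 52: none → 0
Cross-inversions: 4 + 2 + 2 + 2 + 0 + 0 = 10

10 cross-inversions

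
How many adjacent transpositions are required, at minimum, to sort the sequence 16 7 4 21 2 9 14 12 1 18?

Adjacent swaps: 23

Minimum adjacent swaps = number of inversions (each swap of adjacent out-of-order elements removes one inversion and no swap can remove more).
Count inversions — for each element, later elements that are smaller:
16: 7, 4, 2, 9, 14, 12, 1 → 7
7: 4, 2, 1 → 3
4: 2, 1 → 2
21: 2, 9, 14, 12, 1, 18 → 6
2: 1 → 1
9: 1 → 1
14: 12, 1 → 2
12: 1 → 1
1: none → 0
18: none → 0
Total inversions: 7 + 3 + 2 + 6 + 1 + 1 + 2 + 1 + 0 + 0 = 23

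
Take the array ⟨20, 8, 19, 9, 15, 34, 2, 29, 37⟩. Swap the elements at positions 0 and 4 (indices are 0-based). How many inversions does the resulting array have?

10

Positions 0 and 4 hold 20 and 15; after swapping, the array is [15, 8, 19, 9, 20, 34, 2, 29, 37].
Sweep left to right; for each value list the smaller values that follow it:
15: 3
8: 1
19: 2
9: 1
20: 1
34: 2
2: 0
29: 0
37: 0
Sum: 3 + 1 + 2 + 1 + 1 + 2 + 0 + 0 + 0 = 10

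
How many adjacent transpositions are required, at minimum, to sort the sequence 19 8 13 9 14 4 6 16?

16

Each adjacent swap fixes exactly one inversion, so the minimum swap count equals the number of inversions.
Count inversions — for each element, later elements that are smaller:
19: 8, 13, 9, 14, 4, 6, 16 → 7
8: 4, 6 → 2
13: 9, 4, 6 → 3
9: 4, 6 → 2
14: 4, 6 → 2
4: none → 0
6: none → 0
16: none → 0
Total inversions: 7 + 2 + 3 + 2 + 2 + 0 + 0 + 0 = 16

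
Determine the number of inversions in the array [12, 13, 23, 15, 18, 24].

For each element, count later entries that are smaller:
12 → none → 0
13 → none → 0
23 → 15, 18 → 2
15 → none → 0
18 → none → 0
24 → none → 0
Sum: 0 + 0 + 2 + 0 + 0 + 0 = 2

2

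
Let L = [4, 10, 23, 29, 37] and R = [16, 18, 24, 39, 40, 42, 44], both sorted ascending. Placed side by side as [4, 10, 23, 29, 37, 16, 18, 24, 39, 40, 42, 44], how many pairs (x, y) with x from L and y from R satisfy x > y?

8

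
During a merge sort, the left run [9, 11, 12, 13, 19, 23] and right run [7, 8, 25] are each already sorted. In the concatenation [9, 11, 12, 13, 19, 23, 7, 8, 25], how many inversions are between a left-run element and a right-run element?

For each element r of the right run, count left-run elements greater than r:
r = 7: 9, 11, 12, 13, 19, 23 → 6
r = 8: 9, 11, 12, 13, 19, 23 → 6
r = 25: none → 0
Cross-inversions: 6 + 6 + 0 = 12

12 cross-inversions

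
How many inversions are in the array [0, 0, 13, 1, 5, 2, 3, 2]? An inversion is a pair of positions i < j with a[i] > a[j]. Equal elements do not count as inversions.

9

Sweep left to right; for each value list the smaller values that follow it:
0: 0
0: 0
13: 5
1: 0
5: 3
2: 0
3: 1
2: 0
Sum: 0 + 0 + 5 + 0 + 3 + 0 + 1 + 0 = 9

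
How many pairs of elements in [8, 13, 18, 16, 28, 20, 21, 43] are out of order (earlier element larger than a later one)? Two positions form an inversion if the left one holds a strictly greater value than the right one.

3

For each element, count later entries that are smaller:
8 → none → 0
13 → none → 0
18 → 16 → 1
16 → none → 0
28 → 20, 21 → 2
20 → none → 0
21 → none → 0
43 → none → 0
Sum: 0 + 0 + 1 + 0 + 2 + 0 + 0 + 0 = 3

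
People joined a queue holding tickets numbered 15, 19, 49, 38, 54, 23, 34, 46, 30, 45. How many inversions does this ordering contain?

There are 17 out-of-order pairs.

Sweep left to right; for each value list the smaller values that follow it:
15: 0
19: 0
49: 6
38: 3
54: 5
23: 0
34: 1
46: 2
30: 0
45: 0
Sum: 0 + 0 + 6 + 3 + 5 + 0 + 1 + 2 + 0 + 0 = 17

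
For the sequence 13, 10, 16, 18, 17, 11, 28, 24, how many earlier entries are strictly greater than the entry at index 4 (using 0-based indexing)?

The element at index 4 is 17.
Elements before it: 13, 10, 16, 18
Those larger than 17: 18

1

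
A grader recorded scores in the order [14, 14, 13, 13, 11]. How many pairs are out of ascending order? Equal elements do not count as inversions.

Element-by-element contributions:
14 → 13, 13, 11 → 3
14 → 13, 13, 11 → 3
13 → 11 → 1
13 → 11 → 1
11 → none → 0
Sum: 3 + 3 + 1 + 1 + 0 = 8

8 inversions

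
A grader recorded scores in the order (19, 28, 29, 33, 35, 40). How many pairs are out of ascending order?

There are 0 out-of-order pairs.

Listing every pair i<j with a[i]>a[j] (using 0-based positions):
(none)
That's 0 pairs.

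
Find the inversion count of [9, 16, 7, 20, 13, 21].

Listing every pair i<j with a[i]>a[j] (using 0-based positions):
(0,2): 9 > 7
(1,2): 16 > 7
(1,4): 16 > 13
(3,4): 20 > 13
That's 4 pairs.

Out-of-order pairs: 4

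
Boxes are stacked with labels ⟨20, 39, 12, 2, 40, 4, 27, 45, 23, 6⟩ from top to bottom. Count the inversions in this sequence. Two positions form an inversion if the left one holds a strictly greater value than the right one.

22 out-of-order pairs

For each element, count later entries that are smaller:
20 → 12, 2, 4, 6 → 4
39 → 12, 2, 4, 27, 23, 6 → 6
12 → 2, 4, 6 → 3
2 → none → 0
40 → 4, 27, 23, 6 → 4
4 → none → 0
27 → 23, 6 → 2
45 → 23, 6 → 2
23 → 6 → 1
6 → none → 0
Sum: 4 + 6 + 3 + 0 + 4 + 0 + 2 + 2 + 1 + 0 = 22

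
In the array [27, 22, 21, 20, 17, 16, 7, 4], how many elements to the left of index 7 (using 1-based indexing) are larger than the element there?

The element at index 7 is 7.
Elements before it: 27, 22, 21, 20, 17, 16
Those larger than 7: 27, 22, 21, 20, 17, 16

6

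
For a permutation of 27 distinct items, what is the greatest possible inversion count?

351

A reversed (strictly descending) arrangement makes every pair an inversion, giving C(27, 2) inversions.
C(27, 2) = 27·26/2 = 351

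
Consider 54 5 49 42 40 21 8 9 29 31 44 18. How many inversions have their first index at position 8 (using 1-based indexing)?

The element at index 8 is 9.
Elements after it: 29, 31, 44, 18
None of them are smaller than 9.

0 such elements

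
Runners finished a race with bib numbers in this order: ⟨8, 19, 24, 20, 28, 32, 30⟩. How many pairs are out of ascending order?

2 inversions

Inversion pairs (indices are 1-based):
(3,4): 24 > 20
(6,7): 32 > 30
That's 2 pairs.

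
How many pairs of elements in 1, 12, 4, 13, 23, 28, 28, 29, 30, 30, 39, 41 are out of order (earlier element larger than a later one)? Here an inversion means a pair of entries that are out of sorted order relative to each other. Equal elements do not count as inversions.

1

Element-by-element contributions:
1 → none → 0
12 → 4 → 1
4 → none → 0
13 → none → 0
23 → none → 0
28 → none → 0
28 → none → 0
29 → none → 0
30 → none → 0
30 → none → 0
39 → none → 0
41 → none → 0
Sum: 0 + 1 + 0 + 0 + 0 + 0 + 0 + 0 + 0 + 0 + 0 + 0 = 1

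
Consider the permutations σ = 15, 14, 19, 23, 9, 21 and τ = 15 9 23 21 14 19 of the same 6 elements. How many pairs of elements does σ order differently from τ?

Assign each item its position (1..6) in the first ordering, then rewrite the second ordering as that position sequence:
positions: 15→1, 14→2, 19→3, 23→4, 9→5, 21→6
second ordering as positions: [1, 5, 4, 6, 2, 3]
Discordant pairs = inversions in this position sequence.
1: 0
5: 4, 2, 3 → 3
4: 2, 3 → 2
6: 2, 3 → 2
2: 0
3: 0
Total: 0 + 3 + 2 + 2 + 0 + 0 = 7

7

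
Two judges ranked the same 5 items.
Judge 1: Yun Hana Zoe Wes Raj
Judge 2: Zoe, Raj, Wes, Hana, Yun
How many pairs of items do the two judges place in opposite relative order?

8

Assign each item its position (1..5) in the first ordering, then rewrite the second ordering as that position sequence:
positions: Yun→1, Hana→2, Zoe→3, Wes→4, Raj→5
second ordering as positions: [3, 5, 4, 2, 1]
Discordant pairs = inversions in this position sequence.
3: 2, 1 → 2
5: 4, 2, 1 → 3
4: 2, 1 → 2
2: 1 → 1
1: 0
Total: 2 + 3 + 2 + 1 + 0 = 8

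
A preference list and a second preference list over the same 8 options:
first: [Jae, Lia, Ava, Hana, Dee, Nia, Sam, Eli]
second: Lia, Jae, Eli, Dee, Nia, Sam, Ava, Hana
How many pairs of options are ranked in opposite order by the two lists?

12 pairs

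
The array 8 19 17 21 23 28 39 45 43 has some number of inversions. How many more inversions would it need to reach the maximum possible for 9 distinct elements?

Maximum inversions for 9 distinct elements is C(9, 2) = 9·8/2 = 36.
Current inversions — for each element, count later smaller elements:
8: 0
19: 1
17: 0
21: 0
23: 0
28: 0
39: 0
45: 1
43: 0
Current total: 0 + 1 + 0 + 0 + 0 + 0 + 0 + 1 + 0 = 2
Shortfall: 36 − 2 = 34

34 inversions short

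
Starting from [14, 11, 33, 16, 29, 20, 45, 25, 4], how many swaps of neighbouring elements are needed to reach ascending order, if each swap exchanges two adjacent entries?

16

Minimum adjacent swaps = number of inversions (each swap of adjacent out-of-order elements removes one inversion and no swap can remove more).
Count inversions — for each element, later elements that are smaller:
14: 11, 4 → 2
11: 4 → 1
33: 16, 29, 20, 25, 4 → 5
16: 4 → 1
29: 20, 25, 4 → 3
20: 4 → 1
45: 25, 4 → 2
25: 4 → 1
4: none → 0
Total inversions: 2 + 1 + 5 + 1 + 3 + 1 + 2 + 1 + 0 = 16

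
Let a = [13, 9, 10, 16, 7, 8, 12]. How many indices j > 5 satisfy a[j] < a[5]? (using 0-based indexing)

The element at index 5 is 8.
Elements after it: 12
None of them are smaller than 8.

0 such elements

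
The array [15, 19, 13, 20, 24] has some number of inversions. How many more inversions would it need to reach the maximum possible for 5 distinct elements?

8

Maximum inversions for 5 distinct elements is C(5, 2) = 5·4/2 = 10.
Current inversions — for each element, count later smaller elements:
15: 1
19: 1
13: 0
20: 0
24: 0
Current total: 1 + 1 + 0 + 0 + 0 = 2
Shortfall: 10 − 2 = 8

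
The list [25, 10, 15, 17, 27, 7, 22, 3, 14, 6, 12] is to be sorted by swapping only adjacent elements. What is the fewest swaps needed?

36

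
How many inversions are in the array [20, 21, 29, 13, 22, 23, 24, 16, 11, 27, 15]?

Element-by-element contributions:
20 → 13, 16, 11, 15 → 4
21 → 13, 16, 11, 15 → 4
29 → 13, 22, 23, 24, 16, 11, 27, 15 → 8
13 → 11 → 1
22 → 16, 11, 15 → 3
23 → 16, 11, 15 → 3
24 → 16, 11, 15 → 3
16 → 11, 15 → 2
11 → none → 0
27 → 15 → 1
15 → none → 0
Sum: 4 + 4 + 8 + 1 + 3 + 3 + 3 + 2 + 0 + 1 + 0 = 29

29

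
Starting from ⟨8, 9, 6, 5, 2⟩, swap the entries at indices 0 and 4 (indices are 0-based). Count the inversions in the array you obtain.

4

Positions 0 and 4 hold 8 and 2; after swapping, the array is [2, 9, 6, 5, 8].
Count, for each position, how many later elements it exceeds:
2 → none → 0
9 → 6, 5, 8 → 3
6 → 5 → 1
5 → none → 0
8 → none → 0
Sum: 0 + 3 + 1 + 0 + 0 = 4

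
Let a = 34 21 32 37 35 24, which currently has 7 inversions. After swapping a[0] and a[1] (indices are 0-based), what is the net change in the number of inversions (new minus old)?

Positions 0 and 1 hold 34 and 21; after swapping, the array is [21, 34, 32, 37, 35, 24].
Element-by-element contributions:
21 → none → 0
34 → 32, 24 → 2
32 → 24 → 1
37 → 35, 24 → 2
35 → 24 → 1
24 → none → 0
Sum: 0 + 2 + 1 + 2 + 1 + 0 = 6
Change: 6 − 7 = -1

-1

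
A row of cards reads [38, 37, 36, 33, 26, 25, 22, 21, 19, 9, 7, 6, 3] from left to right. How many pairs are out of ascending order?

Sweep left to right; for each value list the smaller values that follow it:
38 → 37, 36, 33, 26, 25, 22, 21, 19, 9, 7, 6, 3 → 12
37 → 36, 33, 26, 25, 22, 21, 19, 9, 7, 6, 3 → 11
36 → 33, 26, 25, 22, 21, 19, 9, 7, 6, 3 → 10
33 → 26, 25, 22, 21, 19, 9, 7, 6, 3 → 9
26 → 25, 22, 21, 19, 9, 7, 6, 3 → 8
25 → 22, 21, 19, 9, 7, 6, 3 → 7
22 → 21, 19, 9, 7, 6, 3 → 6
21 → 19, 9, 7, 6, 3 → 5
19 → 9, 7, 6, 3 → 4
9 → 7, 6, 3 → 3
7 → 6, 3 → 2
6 → 3 → 1
3 → none → 0
Sum: 12 + 11 + 10 + 9 + 8 + 7 + 6 + 5 + 4 + 3 + 2 + 1 + 0 = 78

78 inversions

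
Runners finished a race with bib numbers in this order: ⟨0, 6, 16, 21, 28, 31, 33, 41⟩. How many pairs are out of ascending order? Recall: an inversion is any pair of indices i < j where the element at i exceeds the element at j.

Count, for each position, how many later elements it exceeds:
0 → none → 0
6 → none → 0
16 → none → 0
21 → none → 0
28 → none → 0
31 → none → 0
33 → none → 0
41 → none → 0
Sum: 0 + 0 + 0 + 0 + 0 + 0 + 0 + 0 = 0

0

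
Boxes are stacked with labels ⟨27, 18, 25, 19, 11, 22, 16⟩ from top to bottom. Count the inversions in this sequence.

15 out-of-order pairs

Count, for each position, how many later elements it exceeds:
27 → 18, 25, 19, 11, 22, 16 → 6
18 → 11, 16 → 2
25 → 19, 11, 22, 16 → 4
19 → 11, 16 → 2
11 → none → 0
22 → 16 → 1
16 → none → 0
Sum: 6 + 2 + 4 + 2 + 0 + 1 + 0 = 15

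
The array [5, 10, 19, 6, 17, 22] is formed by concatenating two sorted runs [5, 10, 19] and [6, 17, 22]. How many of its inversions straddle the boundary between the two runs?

3 cross-inversions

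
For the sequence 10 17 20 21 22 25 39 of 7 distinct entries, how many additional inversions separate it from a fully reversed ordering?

21

Maximum inversions for 7 distinct elements is C(7, 2) = 7·6/2 = 21.
Current inversions — for each element, count later smaller elements:
10: 0
17: 0
20: 0
21: 0
22: 0
25: 0
39: 0
Current total: 0 + 0 + 0 + 0 + 0 + 0 + 0 = 0
Shortfall: 21 − 0 = 21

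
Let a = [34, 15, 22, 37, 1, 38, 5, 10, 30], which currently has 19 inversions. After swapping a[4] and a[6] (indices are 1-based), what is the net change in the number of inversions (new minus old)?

+1

Positions 4 and 6 hold 37 and 38; after swapping, the array is [34, 15, 22, 38, 1, 37, 5, 10, 30].
For each element, count later entries that are smaller:
34: 6
15: 3
22: 3
38: 5
1: 0
37: 3
5: 0
10: 0
30: 0
Sum: 6 + 3 + 3 + 5 + 0 + 3 + 0 + 0 + 0 = 20
Change: 20 − 19 = +1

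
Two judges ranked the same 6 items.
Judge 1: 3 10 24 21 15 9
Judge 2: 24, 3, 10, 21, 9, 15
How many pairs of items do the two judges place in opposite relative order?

3

Assign each item its position (1..6) in the first ordering, then rewrite the second ordering as that position sequence:
positions: 3→1, 10→2, 24→3, 21→4, 15→5, 9→6
second ordering as positions: [3, 1, 2, 4, 6, 5]
Discordant pairs = inversions in this position sequence.
3: 1, 2 → 2
1: 0
2: 0
4: 0
6: 5 → 1
5: 0
Total: 2 + 0 + 0 + 0 + 1 + 0 = 3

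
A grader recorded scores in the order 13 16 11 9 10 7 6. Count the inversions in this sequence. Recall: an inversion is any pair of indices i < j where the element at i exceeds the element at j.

19

Element-by-element contributions:
13: 5
16: 5
11: 4
9: 2
10: 2
7: 1
6: 0
Sum: 5 + 5 + 4 + 2 + 2 + 1 + 0 = 19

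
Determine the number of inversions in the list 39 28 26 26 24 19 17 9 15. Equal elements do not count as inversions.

34

For each element, count later entries that are smaller:
39 → 28, 26, 26, 24, 19, 17, 9, 15 → 8
28 → 26, 26, 24, 19, 17, 9, 15 → 7
26 → 24, 19, 17, 9, 15 → 5
26 → 24, 19, 17, 9, 15 → 5
24 → 19, 17, 9, 15 → 4
19 → 17, 9, 15 → 3
17 → 9, 15 → 2
9 → none → 0
15 → none → 0
Sum: 8 + 7 + 5 + 5 + 4 + 3 + 2 + 0 + 0 = 34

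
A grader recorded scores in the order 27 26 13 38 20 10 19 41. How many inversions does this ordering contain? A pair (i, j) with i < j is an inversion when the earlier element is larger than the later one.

For each element, count later entries that are smaller:
27: 5
26: 4
13: 1
38: 3
20: 2
10: 0
19: 0
41: 0
Sum: 5 + 4 + 1 + 3 + 2 + 0 + 0 + 0 = 15

15 inversions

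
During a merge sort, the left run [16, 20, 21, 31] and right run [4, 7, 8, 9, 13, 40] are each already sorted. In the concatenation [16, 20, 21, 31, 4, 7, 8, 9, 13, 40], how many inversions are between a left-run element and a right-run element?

20 cross-inversions

For each element r of the right run, count left-run elements greater than r:
r = 4: 16, 20, 21, 31 → 4
r = 7: 16, 20, 21, 31 → 4
r = 8: 16, 20, 21, 31 → 4
r = 9: 16, 20, 21, 31 → 4
r = 13: 16, 20, 21, 31 → 4
r = 40: none → 0
Cross-inversions: 4 + 4 + 4 + 4 + 4 + 0 = 20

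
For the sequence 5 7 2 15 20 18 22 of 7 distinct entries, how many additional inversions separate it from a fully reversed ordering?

Maximum inversions for 7 distinct elements is C(7, 2) = 7·6/2 = 21.
Current inversions — for each element, count later smaller elements:
5: 1
7: 1
2: 0
15: 0
20: 1
18: 0
22: 0
Current total: 1 + 1 + 0 + 0 + 1 + 0 + 0 = 3
Shortfall: 21 − 3 = 18

18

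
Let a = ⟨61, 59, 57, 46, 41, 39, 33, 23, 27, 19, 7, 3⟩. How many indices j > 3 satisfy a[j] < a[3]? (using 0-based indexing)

The element at index 3 is 46.
Elements after it: 41, 39, 33, 23, 27, 19, 7, 3
Those smaller than 46: 41, 39, 33, 23, 27, 19, 7, 3

8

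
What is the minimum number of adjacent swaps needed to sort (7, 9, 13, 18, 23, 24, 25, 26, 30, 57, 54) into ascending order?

The minimum number of adjacent swaps to sort an array equals its inversion count, since every such swap removes exactly one inversion.
Count inversions — for each element, later elements that are smaller:
7: none → 0
9: none → 0
13: none → 0
18: none → 0
23: none → 0
24: none → 0
25: none → 0
26: none → 0
30: none → 0
57: 54 → 1
54: none → 0
Total inversions: 0 + 0 + 0 + 0 + 0 + 0 + 0 + 0 + 0 + 1 + 0 = 1

Adjacent swaps: 1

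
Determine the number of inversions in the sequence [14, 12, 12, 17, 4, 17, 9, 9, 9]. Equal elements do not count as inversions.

Sweep left to right; for each value list the smaller values that follow it:
14 → 12, 12, 4, 9, 9, 9 → 6
12 → 4, 9, 9, 9 → 4
12 → 4, 9, 9, 9 → 4
17 → 4, 9, 9, 9 → 4
4 → none → 0
17 → 9, 9, 9 → 3
9 → none → 0
9 → none → 0
9 → none → 0
Sum: 6 + 4 + 4 + 4 + 0 + 3 + 0 + 0 + 0 = 21

21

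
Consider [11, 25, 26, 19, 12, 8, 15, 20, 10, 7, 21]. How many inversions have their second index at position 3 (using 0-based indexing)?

2

The element at index 3 is 19.
Elements before it: 11, 25, 26
Those larger than 19: 25, 26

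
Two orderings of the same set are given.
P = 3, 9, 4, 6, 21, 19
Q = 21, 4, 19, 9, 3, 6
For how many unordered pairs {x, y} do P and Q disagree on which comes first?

Assign each item its position (1..6) in the first ordering, then rewrite the second ordering as that position sequence:
positions: 3→1, 9→2, 4→3, 6→4, 21→5, 19→6
second ordering as positions: [5, 3, 6, 2, 1, 4]
Discordant pairs = inversions in this position sequence.
5: 3, 2, 1, 4 → 4
3: 2, 1 → 2
6: 2, 1, 4 → 3
2: 1 → 1
1: 0
4: 0
Total: 4 + 2 + 3 + 1 + 0 + 0 = 10

10 disagreeing pairs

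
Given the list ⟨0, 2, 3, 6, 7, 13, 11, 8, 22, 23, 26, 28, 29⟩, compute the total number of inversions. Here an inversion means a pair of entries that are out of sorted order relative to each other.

3

Count, for each position, how many later elements it exceeds:
0 → none → 0
2 → none → 0
3 → none → 0
6 → none → 0
7 → none → 0
13 → 11, 8 → 2
11 → 8 → 1
8 → none → 0
22 → none → 0
23 → none → 0
26 → none → 0
28 → none → 0
29 → none → 0
Sum: 0 + 0 + 0 + 0 + 0 + 2 + 1 + 0 + 0 + 0 + 0 + 0 + 0 = 3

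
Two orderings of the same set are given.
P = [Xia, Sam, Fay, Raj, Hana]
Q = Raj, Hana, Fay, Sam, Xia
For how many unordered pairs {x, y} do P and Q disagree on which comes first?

Assign each item its position (1..5) in the first ordering, then rewrite the second ordering as that position sequence:
positions: Xia→1, Sam→2, Fay→3, Raj→4, Hana→5
second ordering as positions: [4, 5, 3, 2, 1]
Discordant pairs = inversions in this position sequence.
4: 3, 2, 1 → 3
5: 3, 2, 1 → 3
3: 2, 1 → 2
2: 1 → 1
1: 0
Total: 3 + 3 + 2 + 1 + 0 = 9

There are 9 disagreeing pairs.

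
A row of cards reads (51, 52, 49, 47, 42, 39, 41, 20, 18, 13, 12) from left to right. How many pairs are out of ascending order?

53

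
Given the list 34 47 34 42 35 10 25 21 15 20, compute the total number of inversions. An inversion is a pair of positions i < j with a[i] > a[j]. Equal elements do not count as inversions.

For each element, count later entries that are smaller:
34 → 10, 25, 21, 15, 20 → 5
47 → 34, 42, 35, 10, 25, 21, 15, 20 → 8
34 → 10, 25, 21, 15, 20 → 5
42 → 35, 10, 25, 21, 15, 20 → 6
35 → 10, 25, 21, 15, 20 → 5
10 → none → 0
25 → 21, 15, 20 → 3
21 → 15, 20 → 2
15 → none → 0
20 → none → 0
Sum: 5 + 8 + 5 + 6 + 5 + 0 + 3 + 2 + 0 + 0 = 34

34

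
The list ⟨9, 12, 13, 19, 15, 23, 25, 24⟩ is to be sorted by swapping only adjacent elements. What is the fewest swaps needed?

Minimum adjacent swaps = number of inversions (each swap of adjacent out-of-order elements removes one inversion and no swap can remove more).
Count inversions — for each element, later elements that are smaller:
9: none → 0
12: none → 0
13: none → 0
19: 15 → 1
15: none → 0
23: none → 0
25: 24 → 1
24: none → 0
Total inversions: 0 + 0 + 0 + 1 + 0 + 0 + 1 + 0 = 2

2 adjacent swaps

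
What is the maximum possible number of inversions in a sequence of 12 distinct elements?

66 inversions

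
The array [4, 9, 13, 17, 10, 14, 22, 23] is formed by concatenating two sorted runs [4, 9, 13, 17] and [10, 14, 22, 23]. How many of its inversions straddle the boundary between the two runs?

Take each right-half value and tally the left-half values above it:
r = 10: 13, 17 → 2
r = 14: 17 → 1
r = 22: none → 0
r = 23: none → 0
Cross-inversions: 2 + 1 + 0 + 0 = 3

3 split inversions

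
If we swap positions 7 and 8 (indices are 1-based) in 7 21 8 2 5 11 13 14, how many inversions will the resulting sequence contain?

11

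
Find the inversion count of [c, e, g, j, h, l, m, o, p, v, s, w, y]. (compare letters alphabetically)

2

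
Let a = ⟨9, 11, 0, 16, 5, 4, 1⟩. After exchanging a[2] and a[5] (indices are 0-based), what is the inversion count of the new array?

15 inversions

Positions 2 and 5 hold 0 and 4; after swapping, the array is [9, 11, 4, 16, 5, 0, 1].
Sweep left to right; for each value list the smaller values that follow it:
9 → 4, 5, 0, 1 → 4
11 → 4, 5, 0, 1 → 4
4 → 0, 1 → 2
16 → 5, 0, 1 → 3
5 → 0, 1 → 2
0 → none → 0
1 → none → 0
Sum: 4 + 4 + 2 + 3 + 2 + 0 + 0 = 15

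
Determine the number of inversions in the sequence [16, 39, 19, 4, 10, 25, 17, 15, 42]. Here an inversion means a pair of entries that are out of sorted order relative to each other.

For each element, count later entries that are smaller:
16 → 4, 10, 15 → 3
39 → 19, 4, 10, 25, 17, 15 → 6
19 → 4, 10, 17, 15 → 4
4 → none → 0
10 → none → 0
25 → 17, 15 → 2
17 → 15 → 1
15 → none → 0
42 → none → 0
Sum: 3 + 6 + 4 + 0 + 0 + 2 + 1 + 0 + 0 = 16

There are 16 inversions.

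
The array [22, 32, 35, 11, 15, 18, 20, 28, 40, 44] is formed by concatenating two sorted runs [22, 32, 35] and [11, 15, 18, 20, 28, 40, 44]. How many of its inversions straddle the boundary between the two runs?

Cross-inversions: 14

Take each right-half value and tally the left-half values above it:
r = 11: 22, 32, 35 → 3
r = 15: 22, 32, 35 → 3
r = 18: 22, 32, 35 → 3
r = 20: 22, 32, 35 → 3
r = 28: 32, 35 → 2
r = 40: none → 0
r = 44: none → 0
Cross-inversions: 3 + 3 + 3 + 3 + 2 + 0 + 0 = 14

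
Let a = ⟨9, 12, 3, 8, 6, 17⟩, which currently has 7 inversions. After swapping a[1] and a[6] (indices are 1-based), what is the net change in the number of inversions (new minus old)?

Positions 1 and 6 hold 9 and 17; after swapping, the array is [17, 12, 3, 8, 6, 9].
Sweep left to right; for each value list the smaller values that follow it:
17 → 12, 3, 8, 6, 9 → 5
12 → 3, 8, 6, 9 → 4
3 → none → 0
8 → 6 → 1
6 → none → 0
9 → none → 0
Sum: 5 + 4 + 0 + 1 + 0 + 0 = 10
Change: 10 − 7 = +3

+3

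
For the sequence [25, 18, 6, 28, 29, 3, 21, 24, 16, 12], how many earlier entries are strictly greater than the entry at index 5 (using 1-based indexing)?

The element at index 5 is 29.
Elements before it: 25, 18, 6, 28
None of them are larger than 29.

0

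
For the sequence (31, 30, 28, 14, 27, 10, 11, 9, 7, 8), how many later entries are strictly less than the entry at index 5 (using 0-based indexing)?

3

The element at index 5 is 10.
Elements after it: 11, 9, 7, 8
Those smaller than 10: 9, 7, 8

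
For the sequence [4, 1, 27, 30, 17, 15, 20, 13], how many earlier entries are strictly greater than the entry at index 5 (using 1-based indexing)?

2 such elements

The element at index 5 is 17.
Elements before it: 4, 1, 27, 30
Those larger than 17: 27, 30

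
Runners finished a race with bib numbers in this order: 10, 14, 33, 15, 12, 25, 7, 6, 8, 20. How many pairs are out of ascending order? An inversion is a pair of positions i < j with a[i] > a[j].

For each element, count later entries that are smaller:
10 → 7, 6, 8 → 3
14 → 12, 7, 6, 8 → 4
33 → 15, 12, 25, 7, 6, 8, 20 → 7
15 → 12, 7, 6, 8 → 4
12 → 7, 6, 8 → 3
25 → 7, 6, 8, 20 → 4
7 → 6 → 1
6 → none → 0
8 → none → 0
20 → none → 0
Sum: 3 + 4 + 7 + 4 + 3 + 4 + 1 + 0 + 0 + 0 = 26

26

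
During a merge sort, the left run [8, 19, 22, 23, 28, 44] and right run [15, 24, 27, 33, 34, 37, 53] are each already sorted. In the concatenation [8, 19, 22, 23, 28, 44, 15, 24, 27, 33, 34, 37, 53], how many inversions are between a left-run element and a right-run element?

12

Take each right-half value and tally the left-half values above it:
r = 15: 19, 22, 23, 28, 44 → 5
r = 24: 28, 44 → 2
r = 27: 28, 44 → 2
r = 33: 44 → 1
r = 34: 44 → 1
r = 37: 44 → 1
r = 53: none → 0
Cross-inversions: 5 + 2 + 2 + 1 + 1 + 1 + 0 = 12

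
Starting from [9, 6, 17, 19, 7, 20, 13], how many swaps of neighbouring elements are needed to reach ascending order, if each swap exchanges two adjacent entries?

7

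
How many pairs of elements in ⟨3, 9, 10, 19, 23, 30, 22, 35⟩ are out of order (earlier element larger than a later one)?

2 inversions

For each element, count later entries that are smaller:
3 → none → 0
9 → none → 0
10 → none → 0
19 → none → 0
23 → 22 → 1
30 → 22 → 1
22 → none → 0
35 → none → 0
Sum: 0 + 0 + 0 + 0 + 1 + 1 + 0 + 0 = 2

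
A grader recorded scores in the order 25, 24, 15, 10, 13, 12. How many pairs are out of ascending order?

13 inversions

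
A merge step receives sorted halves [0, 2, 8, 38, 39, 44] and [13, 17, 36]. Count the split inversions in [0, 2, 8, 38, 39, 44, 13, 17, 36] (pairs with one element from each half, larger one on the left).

9

For each element r of the right run, count left-run elements greater than r:
r = 13: 38, 39, 44 → 3
r = 17: 38, 39, 44 → 3
r = 36: 38, 39, 44 → 3
Cross-inversions: 3 + 3 + 3 = 9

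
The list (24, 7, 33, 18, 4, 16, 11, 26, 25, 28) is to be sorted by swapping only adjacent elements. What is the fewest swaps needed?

The minimum number of adjacent swaps to sort an array equals its inversion count, since every such swap removes exactly one inversion.
Count inversions — for each element, later elements that are smaller:
24: 7, 18, 4, 16, 11 → 5
7: 4 → 1
33: 18, 4, 16, 11, 26, 25, 28 → 7
18: 4, 16, 11 → 3
4: none → 0
16: 11 → 1
11: none → 0
26: 25 → 1
25: none → 0
28: none → 0
Total inversions: 5 + 1 + 7 + 3 + 0 + 1 + 0 + 1 + 0 + 0 = 18

There are 18 swaps.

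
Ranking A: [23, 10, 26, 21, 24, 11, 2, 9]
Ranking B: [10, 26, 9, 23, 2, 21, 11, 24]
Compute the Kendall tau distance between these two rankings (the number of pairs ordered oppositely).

11 discordant pairs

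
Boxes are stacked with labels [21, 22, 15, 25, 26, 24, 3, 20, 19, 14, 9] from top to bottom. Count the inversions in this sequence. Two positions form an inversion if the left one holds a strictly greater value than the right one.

Sweep left to right; for each value list the smaller values that follow it:
21 → 15, 3, 20, 19, 14, 9 → 6
22 → 15, 3, 20, 19, 14, 9 → 6
15 → 3, 14, 9 → 3
25 → 24, 3, 20, 19, 14, 9 → 6
26 → 24, 3, 20, 19, 14, 9 → 6
24 → 3, 20, 19, 14, 9 → 5
3 → none → 0
20 → 19, 14, 9 → 3
19 → 14, 9 → 2
14 → 9 → 1
9 → none → 0
Sum: 6 + 6 + 3 + 6 + 6 + 5 + 0 + 3 + 2 + 1 + 0 = 38

38 inversions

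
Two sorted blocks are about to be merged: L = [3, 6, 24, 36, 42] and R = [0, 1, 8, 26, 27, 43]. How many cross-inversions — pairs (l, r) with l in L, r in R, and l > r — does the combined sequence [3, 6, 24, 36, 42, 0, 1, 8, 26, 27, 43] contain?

Take each right-half value and tally the left-half values above it:
r = 0: 3, 6, 24, 36, 42 → 5
r = 1: 3, 6, 24, 36, 42 → 5
r = 8: 24, 36, 42 → 3
r = 26: 36, 42 → 2
r = 27: 36, 42 → 2
r = 43: none → 0
Cross-inversions: 5 + 5 + 3 + 2 + 2 + 0 = 17

Cross-inversions: 17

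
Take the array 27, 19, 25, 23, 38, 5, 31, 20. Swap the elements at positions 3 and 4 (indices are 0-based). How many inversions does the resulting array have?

Positions 3 and 4 hold 23 and 38; after swapping, the array is [27, 19, 25, 38, 23, 5, 31, 20].
Element-by-element contributions:
27 → 19, 25, 23, 5, 20 → 5
19 → 5 → 1
25 → 23, 5, 20 → 3
38 → 23, 5, 31, 20 → 4
23 → 5, 20 → 2
5 → none → 0
31 → 20 → 1
20 → none → 0
Sum: 5 + 1 + 3 + 4 + 2 + 0 + 1 + 0 = 16

There are 16 inversions.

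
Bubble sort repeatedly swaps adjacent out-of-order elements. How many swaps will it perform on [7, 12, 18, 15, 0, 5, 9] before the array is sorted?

Adjacent swaps: 12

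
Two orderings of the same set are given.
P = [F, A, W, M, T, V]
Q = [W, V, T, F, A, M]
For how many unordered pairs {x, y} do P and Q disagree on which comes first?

Assign each item its position (1..6) in the first ordering, then rewrite the second ordering as that position sequence:
positions: F→1, A→2, W→3, M→4, T→5, V→6
second ordering as positions: [3, 6, 5, 1, 2, 4]
Discordant pairs = inversions in this position sequence.
3: 1, 2 → 2
6: 5, 1, 2, 4 → 4
5: 1, 2, 4 → 3
1: 0
2: 0
4: 0
Total: 2 + 4 + 3 + 0 + 0 + 0 = 9

9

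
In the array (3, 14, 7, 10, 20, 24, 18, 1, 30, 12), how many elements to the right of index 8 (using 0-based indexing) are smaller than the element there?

1

The element at index 8 is 30.
Elements after it: 12
Those smaller than 30: 12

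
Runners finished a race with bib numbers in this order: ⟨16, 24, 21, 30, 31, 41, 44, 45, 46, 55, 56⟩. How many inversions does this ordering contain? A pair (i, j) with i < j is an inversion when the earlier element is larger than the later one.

1 inversion

For each element, count later entries that are smaller:
16: 0
24: 1
21: 0
30: 0
31: 0
41: 0
44: 0
45: 0
46: 0
55: 0
56: 0
Sum: 0 + 1 + 0 + 0 + 0 + 0 + 0 + 0 + 0 + 0 + 0 = 1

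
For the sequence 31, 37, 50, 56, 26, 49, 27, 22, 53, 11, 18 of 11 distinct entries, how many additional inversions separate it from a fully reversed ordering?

18

Maximum inversions for 11 distinct elements is C(11, 2) = 11·10/2 = 55.
Current inversions — for each element, count later smaller elements:
31: 5
37: 5
50: 6
56: 7
26: 3
49: 4
27: 3
22: 2
53: 2
11: 0
18: 0
Current total: 5 + 5 + 6 + 7 + 3 + 4 + 3 + 2 + 2 + 0 + 0 = 37
Shortfall: 55 − 37 = 18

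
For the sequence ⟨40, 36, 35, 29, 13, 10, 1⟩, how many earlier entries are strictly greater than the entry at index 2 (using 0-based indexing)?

The element at index 2 is 35.
Elements before it: 40, 36
Those larger than 35: 40, 36

2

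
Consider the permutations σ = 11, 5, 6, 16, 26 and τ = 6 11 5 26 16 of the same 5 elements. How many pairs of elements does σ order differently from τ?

There are 3 discordant pairs.

Assign each item its position (1..5) in the first ordering, then rewrite the second ordering as that position sequence:
positions: 11→1, 5→2, 6→3, 16→4, 26→5
second ordering as positions: [3, 1, 2, 5, 4]
Discordant pairs = inversions in this position sequence.
3: 1, 2 → 2
1: 0
2: 0
5: 4 → 1
4: 0
Total: 2 + 0 + 0 + 1 + 0 = 3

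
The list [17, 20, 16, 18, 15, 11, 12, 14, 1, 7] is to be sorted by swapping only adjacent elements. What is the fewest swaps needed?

There are 38 swaps.

The minimum number of adjacent swaps to sort an array equals its inversion count, since every such swap removes exactly one inversion.
Count inversions — for each element, later elements that are smaller:
17: 16, 15, 11, 12, 14, 1, 7 → 7
20: 16, 18, 15, 11, 12, 14, 1, 7 → 8
16: 15, 11, 12, 14, 1, 7 → 6
18: 15, 11, 12, 14, 1, 7 → 6
15: 11, 12, 14, 1, 7 → 5
11: 1, 7 → 2
12: 1, 7 → 2
14: 1, 7 → 2
1: none → 0
7: none → 0
Total inversions: 7 + 8 + 6 + 6 + 5 + 2 + 2 + 2 + 0 + 0 = 38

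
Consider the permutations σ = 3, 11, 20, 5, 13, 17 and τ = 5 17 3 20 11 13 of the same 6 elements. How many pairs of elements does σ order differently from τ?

Assign each item its position (1..6) in the first ordering, then rewrite the second ordering as that position sequence:
positions: 3→1, 11→2, 20→3, 5→4, 13→5, 17→6
second ordering as positions: [4, 6, 1, 3, 2, 5]
Discordant pairs = inversions in this position sequence.
4: 1, 3, 2 → 3
6: 1, 3, 2, 5 → 4
1: 0
3: 2 → 1
2: 0
5: 0
Total: 3 + 4 + 0 + 1 + 0 + 0 = 8

Discordant pairs: 8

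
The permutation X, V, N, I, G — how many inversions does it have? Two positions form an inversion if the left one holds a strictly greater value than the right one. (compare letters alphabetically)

Inversions: 10

For each element, count later entries that are smaller:
X: 4
V: 3
N: 2
I: 1
G: 0
Sum: 4 + 3 + 2 + 1 + 0 = 10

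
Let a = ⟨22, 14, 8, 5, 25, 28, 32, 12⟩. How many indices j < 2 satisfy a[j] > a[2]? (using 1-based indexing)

The element at index 2 is 14.
Elements before it: 22
Those larger than 14: 22

1 such element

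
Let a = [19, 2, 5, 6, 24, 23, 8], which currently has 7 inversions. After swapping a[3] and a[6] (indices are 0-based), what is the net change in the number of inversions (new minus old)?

+1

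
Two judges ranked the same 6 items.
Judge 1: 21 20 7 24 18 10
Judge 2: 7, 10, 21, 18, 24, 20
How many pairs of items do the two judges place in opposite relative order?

Assign each item its position (1..6) in the first ordering, then rewrite the second ordering as that position sequence:
positions: 21→1, 20→2, 7→3, 24→4, 18→5, 10→6
second ordering as positions: [3, 6, 1, 5, 4, 2]
Discordant pairs = inversions in this position sequence.
3: 1, 2 → 2
6: 1, 5, 4, 2 → 4
1: 0
5: 4, 2 → 2
4: 2 → 1
2: 0
Total: 2 + 4 + 0 + 2 + 1 + 0 = 9

9 discordant pairs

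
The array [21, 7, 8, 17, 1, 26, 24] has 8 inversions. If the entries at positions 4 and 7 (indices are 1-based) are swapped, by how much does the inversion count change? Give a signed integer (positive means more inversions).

Positions 4 and 7 hold 17 and 24; after swapping, the array is [21, 7, 8, 24, 1, 26, 17].
For each element, count later entries that are smaller:
21 → 7, 8, 1, 17 → 4
7 → 1 → 1
8 → 1 → 1
24 → 1, 17 → 2
1 → none → 0
26 → 17 → 1
17 → none → 0
Sum: 4 + 1 + 1 + 2 + 0 + 1 + 0 = 9
Change: 9 − 8 = +1

+1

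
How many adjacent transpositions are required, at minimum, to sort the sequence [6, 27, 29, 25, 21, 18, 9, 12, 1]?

27 swaps

Each adjacent swap fixes exactly one inversion, so the minimum swap count equals the number of inversions.
Count inversions — for each element, later elements that are smaller:
6: 1 → 1
27: 25, 21, 18, 9, 12, 1 → 6
29: 25, 21, 18, 9, 12, 1 → 6
25: 21, 18, 9, 12, 1 → 5
21: 18, 9, 12, 1 → 4
18: 9, 12, 1 → 3
9: 1 → 1
12: 1 → 1
1: none → 0
Total inversions: 1 + 6 + 6 + 5 + 4 + 3 + 1 + 1 + 0 = 27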